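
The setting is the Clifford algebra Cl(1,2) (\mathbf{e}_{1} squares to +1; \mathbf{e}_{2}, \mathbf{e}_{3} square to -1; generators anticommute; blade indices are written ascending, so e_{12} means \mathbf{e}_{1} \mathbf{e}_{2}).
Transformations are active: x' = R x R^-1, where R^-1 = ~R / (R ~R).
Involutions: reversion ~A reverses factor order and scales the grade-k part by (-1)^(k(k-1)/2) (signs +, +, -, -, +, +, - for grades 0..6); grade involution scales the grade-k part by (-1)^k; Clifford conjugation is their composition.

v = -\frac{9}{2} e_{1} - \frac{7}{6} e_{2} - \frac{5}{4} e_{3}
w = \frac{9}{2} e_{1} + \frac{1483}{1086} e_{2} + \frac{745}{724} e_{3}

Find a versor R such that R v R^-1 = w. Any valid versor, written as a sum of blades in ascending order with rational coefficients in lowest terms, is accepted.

R = v + w = \frac{36}{181} e_{2} - \frac{40}{181} e_{3} works: the equal norms (\frac{2495}{144}) guarantee its sandwich swaps v into w.
Answer: \frac{36}{181} e_{2} - \frac{40}{181} e_{3}


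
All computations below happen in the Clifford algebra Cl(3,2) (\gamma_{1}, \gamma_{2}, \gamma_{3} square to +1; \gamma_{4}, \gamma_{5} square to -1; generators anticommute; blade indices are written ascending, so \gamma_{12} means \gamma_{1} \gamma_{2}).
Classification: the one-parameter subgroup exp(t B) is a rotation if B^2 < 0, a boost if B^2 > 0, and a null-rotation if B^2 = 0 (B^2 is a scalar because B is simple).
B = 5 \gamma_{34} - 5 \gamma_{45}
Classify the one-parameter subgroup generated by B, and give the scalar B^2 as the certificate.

B^2 term by term: the squares give (5)^2*(\gamma_{34})^2 + (-5)^2*(\gamma_{45})^2 = 25*(+1) + 25*(-1) = 0 (each basis 2-blade squares to minus the product of its generators' squares); cross terms between blades sharing an index anticommute and cancel. So B^2 = 0.
Answer: null-rotation, certificate B^2 = 0. Because 0 is invariant under every versor sandwich, the classification follows from its sign alone.


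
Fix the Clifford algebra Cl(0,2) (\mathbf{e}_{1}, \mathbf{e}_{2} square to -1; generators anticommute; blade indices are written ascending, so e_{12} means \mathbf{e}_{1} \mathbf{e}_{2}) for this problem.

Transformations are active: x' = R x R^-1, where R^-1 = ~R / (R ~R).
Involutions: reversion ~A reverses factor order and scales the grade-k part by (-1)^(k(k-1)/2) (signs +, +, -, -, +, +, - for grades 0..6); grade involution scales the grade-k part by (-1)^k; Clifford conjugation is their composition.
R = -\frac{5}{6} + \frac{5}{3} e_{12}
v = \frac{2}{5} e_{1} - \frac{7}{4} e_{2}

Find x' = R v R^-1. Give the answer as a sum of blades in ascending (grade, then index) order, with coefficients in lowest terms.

~R = -\frac{5}{6} - \frac{5}{3} e_{12}, and R ~R = \frac{125}{36}, so R^-1 = ~R / (\frac{125}{36}).
R v = \frac{31}{12} e_{1} + \frac{17}{8} e_{2}
Answer: -\frac{41}{25} e_{1} + \frac{73}{100} e_{2}


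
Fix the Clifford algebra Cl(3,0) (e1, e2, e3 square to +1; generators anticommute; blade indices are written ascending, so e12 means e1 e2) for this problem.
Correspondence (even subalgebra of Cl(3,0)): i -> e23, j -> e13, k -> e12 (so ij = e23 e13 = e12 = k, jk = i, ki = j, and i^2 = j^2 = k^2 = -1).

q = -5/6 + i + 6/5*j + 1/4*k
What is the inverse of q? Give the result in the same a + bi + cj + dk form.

In blades: q = -5/6 + 1/4*e12 + 6/5*e13 + e23.
With qbar = -5/6 - 1/4*e12 - 6/5*e13 - e23 (scalar fixed, mapped units negated), q qbar = 11509/3600 (the sum of squared coefficients), so q^-1 = qbar / (11509/3600) = -3000/11509 - 900/11509*e12 - 4320/11509*e13 - 3600/11509*e23; translating back:
Answer: -3000/11509 - 3600/11509*i - 4320/11509*j - 900/11509*k


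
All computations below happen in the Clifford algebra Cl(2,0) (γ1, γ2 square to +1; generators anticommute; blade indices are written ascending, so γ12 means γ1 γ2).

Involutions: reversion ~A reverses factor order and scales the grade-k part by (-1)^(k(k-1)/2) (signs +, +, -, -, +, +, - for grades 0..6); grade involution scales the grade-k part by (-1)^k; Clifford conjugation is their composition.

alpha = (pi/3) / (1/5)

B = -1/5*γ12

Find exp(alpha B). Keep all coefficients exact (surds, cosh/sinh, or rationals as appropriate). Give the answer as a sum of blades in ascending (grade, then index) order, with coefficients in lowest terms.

B^2 = (-1/5)^2*(γ12)^2 = 1/25*(-1) = -1/25 (a basis 2-blade squares to minus the product of its generators' squares).
B^2 = -1/25 — circular case — the even/odd split gives cos and sin: l = 1/5, alpha*l = pi/3, so exp(alpha B) = cos(pi/3) + (sin(pi/3)/(1/5))*B = 1/2 + (5*sqrt(3)/2)*B.
Answer: 1/2 - sqrt(3)/2*γ12


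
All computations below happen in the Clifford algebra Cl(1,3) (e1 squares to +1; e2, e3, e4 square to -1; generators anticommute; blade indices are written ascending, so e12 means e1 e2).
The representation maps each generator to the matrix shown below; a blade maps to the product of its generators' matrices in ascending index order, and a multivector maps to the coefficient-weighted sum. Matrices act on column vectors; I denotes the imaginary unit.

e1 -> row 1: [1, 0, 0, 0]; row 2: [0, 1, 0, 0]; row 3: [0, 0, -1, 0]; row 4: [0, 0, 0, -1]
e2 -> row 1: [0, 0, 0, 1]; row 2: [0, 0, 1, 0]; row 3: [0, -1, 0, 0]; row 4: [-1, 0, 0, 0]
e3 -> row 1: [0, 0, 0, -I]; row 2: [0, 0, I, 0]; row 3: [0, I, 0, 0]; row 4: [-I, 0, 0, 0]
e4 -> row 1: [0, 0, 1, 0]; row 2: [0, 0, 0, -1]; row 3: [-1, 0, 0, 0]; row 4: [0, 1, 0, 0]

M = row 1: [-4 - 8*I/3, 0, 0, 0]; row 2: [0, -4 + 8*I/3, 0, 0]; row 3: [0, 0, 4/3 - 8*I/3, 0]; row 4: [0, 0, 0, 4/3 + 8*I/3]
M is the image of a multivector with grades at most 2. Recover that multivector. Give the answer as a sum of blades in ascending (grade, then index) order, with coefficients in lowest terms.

Method: the blade images are trace-orthogonal — tr(rho(e_A) rho(e_B)^-1) = 4 if A = B and 0 otherwise — and rho(e_A)^-1 = (e_A)^2 * rho(e_A) with (e_A)^2 = +1 or -1, so the coefficient of e_A in the preimage is (e_A)^2 * tr(M rho(e_A))/4.
Nonzero projections over blades of grade <= 2: 1: (1)^2 = +1, tr(M 1) = -16/3, coefficient -4/3; e1: (e1)^2 = +1, tr(M rho(e1)) = -32/3, coefficient -8/3; e23: (e23)^2 = -1, tr(M rho(e23)) = -32/3, coefficient 8/3. Every other blade of grade <= 2 projects to 0.
Answer: -4/3 - 8/3*e1 + 8/3*e23


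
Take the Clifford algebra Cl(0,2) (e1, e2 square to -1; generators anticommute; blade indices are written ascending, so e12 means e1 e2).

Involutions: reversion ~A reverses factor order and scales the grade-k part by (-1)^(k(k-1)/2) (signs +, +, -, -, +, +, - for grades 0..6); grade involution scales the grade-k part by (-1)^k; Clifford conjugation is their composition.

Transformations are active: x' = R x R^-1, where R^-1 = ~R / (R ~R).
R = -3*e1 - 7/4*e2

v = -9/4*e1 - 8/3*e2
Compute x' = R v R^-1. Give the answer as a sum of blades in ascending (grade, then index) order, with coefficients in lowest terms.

~R = -3*e1 - 7/4*e2, and R ~R = -193/16, so R^-1 = ~R / (-193/16).
R v = -137/12 + 65/16*e12
Answer: -2647/772*e1 - 374/579*e2


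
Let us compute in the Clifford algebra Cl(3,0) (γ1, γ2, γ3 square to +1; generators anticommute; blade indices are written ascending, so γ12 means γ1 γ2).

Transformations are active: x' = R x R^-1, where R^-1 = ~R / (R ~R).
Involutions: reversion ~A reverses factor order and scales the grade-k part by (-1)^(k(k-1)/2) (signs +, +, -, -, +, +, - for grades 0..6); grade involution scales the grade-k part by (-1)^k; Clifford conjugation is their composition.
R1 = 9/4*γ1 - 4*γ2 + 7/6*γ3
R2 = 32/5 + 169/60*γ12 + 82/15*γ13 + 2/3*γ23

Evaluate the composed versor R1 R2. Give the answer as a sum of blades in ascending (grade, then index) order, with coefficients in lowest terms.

Distribute over the terms of R1 (each basis-blade product reordered to ascending indices, repeated generators contracted through their squares):
(9/4*γ1) R2 = 72/5*γ1 + 507/80*γ2 + 123/10*γ3 + 3/2*γ123
(-4*γ2) R2 = 169/15*γ1 - 128/5*γ2 - 8/3*γ3 + 328/15*γ123
(7/6*γ3) R2 = -287/45*γ1 - 7/9*γ2 + 112/15*γ3 + 1183/360*γ123
Summing the partial products and collecting blades:
Answer: 868/45*γ1 - 14429/720*γ2 + 171/10*γ3 + 1919/72*γ123


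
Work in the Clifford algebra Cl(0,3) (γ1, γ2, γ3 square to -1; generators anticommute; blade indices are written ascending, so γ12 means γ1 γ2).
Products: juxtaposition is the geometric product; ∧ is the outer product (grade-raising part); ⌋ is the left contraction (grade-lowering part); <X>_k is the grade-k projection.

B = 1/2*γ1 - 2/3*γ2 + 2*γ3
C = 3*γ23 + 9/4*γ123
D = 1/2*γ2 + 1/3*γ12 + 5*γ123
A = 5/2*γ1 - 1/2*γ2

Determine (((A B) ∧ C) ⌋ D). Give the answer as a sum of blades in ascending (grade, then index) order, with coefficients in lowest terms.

step 1: -19/12 - 17/12*γ12 + 5*γ13 - γ23
step 2: -19/4*γ23 - 57/16*γ123
step 3: -285/16 + 95/4*γ1
Answer: -285/16 + 95/4*γ1


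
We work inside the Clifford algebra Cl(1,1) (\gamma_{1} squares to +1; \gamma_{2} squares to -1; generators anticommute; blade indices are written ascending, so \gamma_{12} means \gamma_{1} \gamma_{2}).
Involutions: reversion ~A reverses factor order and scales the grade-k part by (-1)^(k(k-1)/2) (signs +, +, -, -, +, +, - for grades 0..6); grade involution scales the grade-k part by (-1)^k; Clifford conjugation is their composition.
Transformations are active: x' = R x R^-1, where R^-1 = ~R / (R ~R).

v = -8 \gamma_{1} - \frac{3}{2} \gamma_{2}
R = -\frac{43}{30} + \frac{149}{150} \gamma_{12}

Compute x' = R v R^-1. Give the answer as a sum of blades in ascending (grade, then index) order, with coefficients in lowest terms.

~R = -\frac{43}{30} - \frac{149}{150} \gamma_{12}, and R ~R = \frac{2002}{1875}, so R^-1 = ~R / (\frac{2002}{1875}).
R v = \frac{3887}{300} \gamma_{1} + \frac{3029}{300} \gamma_{2}
Answer: -\frac{49501}{1848} \gamma_{1} - \frac{47323}{1848} \gamma_{2}


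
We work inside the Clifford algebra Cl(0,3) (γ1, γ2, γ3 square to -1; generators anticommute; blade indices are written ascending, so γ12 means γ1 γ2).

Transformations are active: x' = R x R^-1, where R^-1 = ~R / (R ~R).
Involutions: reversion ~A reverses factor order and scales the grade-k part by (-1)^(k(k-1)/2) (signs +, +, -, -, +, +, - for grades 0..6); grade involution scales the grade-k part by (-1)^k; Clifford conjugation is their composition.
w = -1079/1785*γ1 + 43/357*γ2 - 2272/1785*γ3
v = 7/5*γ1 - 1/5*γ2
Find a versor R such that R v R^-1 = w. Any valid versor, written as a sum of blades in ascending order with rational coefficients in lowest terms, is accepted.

Sketch: the shared square -2 makes R = v + w = 284/357*γ1 - 142/1785*γ2 - 2272/1785*γ3 the natural versor; its sandwich fixes that direction, negates (v - w)/2, and sends v to w.
Answer: 284/357*γ1 - 142/1785*γ2 - 2272/1785*γ3


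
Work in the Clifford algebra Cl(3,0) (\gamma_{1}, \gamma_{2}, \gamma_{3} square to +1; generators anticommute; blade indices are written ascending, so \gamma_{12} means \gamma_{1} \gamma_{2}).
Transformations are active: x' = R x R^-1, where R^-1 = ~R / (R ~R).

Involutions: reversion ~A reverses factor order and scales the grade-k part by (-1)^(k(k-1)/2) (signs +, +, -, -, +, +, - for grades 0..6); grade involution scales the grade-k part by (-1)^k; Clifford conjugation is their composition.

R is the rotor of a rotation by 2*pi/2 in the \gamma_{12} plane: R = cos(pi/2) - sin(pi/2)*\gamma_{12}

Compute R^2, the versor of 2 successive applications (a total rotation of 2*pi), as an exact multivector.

The rotor phase is half the rotation angle and phases add under composition, so 2 steps in the \gamma_{12} plane accumulate phase 2*(pi/2) = \pi: R^2 = cos(\pi) - sin(\pi)*\gamma_{12}.
cos(\pi) = -1 and sin(\pi) = 0, so R^2 = -1. The total rotation 2*pi is 1 full turn, so every vector returns to itself, yet the rotor is -1, on the OTHER sheet of the double cover (an odd number of 2*pi turns).
Answer: -1


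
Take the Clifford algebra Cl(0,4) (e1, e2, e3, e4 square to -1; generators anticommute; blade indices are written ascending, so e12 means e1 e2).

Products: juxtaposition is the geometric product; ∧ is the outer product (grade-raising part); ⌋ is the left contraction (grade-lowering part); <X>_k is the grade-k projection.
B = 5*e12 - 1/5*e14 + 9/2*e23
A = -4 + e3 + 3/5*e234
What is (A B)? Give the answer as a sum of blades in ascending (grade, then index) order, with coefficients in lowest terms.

step 1: 9/2*e2 - 27/10*e4 - 20*e12 + 4/5*e14 - 18*e23 + 122/25*e123 + 16/5*e134
Answer: 9/2*e2 - 27/10*e4 - 20*e12 + 4/5*e14 - 18*e23 + 122/25*e123 + 16/5*e134


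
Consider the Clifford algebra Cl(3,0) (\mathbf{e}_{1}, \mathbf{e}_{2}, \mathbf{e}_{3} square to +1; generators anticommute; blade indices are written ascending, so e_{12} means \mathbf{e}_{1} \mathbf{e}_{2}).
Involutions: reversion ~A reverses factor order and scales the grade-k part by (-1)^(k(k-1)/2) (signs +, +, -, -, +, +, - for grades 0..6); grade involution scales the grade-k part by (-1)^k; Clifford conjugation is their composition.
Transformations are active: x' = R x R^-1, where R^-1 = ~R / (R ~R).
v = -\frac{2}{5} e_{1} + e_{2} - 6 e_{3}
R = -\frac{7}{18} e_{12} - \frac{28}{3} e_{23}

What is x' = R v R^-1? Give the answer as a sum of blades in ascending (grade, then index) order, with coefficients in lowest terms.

~R = \frac{7}{18} e_{12} + \frac{28}{3} e_{23}, and R ~R = \frac{28273}{324}, so R^-1 = ~R / (\frac{28273}{324}).
R v = -\frac{7}{18} e_{1} + \frac{2513}{45} e_{2} + \frac{28}{3} e_{3} + \frac{91}{15} e_{123}
Answer: -\frac{518}{577} e_{1} - e_{2} + \frac{17154}{2885} e_{3}


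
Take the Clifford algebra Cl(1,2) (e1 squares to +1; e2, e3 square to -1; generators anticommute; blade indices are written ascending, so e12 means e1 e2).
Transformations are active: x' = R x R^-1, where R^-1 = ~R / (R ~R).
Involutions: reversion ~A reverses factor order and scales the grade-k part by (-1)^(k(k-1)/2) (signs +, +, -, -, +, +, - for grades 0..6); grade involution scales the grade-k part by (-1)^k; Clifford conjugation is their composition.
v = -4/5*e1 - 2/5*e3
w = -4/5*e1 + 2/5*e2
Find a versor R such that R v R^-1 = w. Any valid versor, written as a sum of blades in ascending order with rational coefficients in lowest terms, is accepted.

A norm check does it: q(v) = q(w) = 12/25, hence R = v + w = -8/5*e1 + 2/5*e2 - 2/5*e3 realises the map — parallel part kept, (v - w)/2 negated, v carried to w.
Answer: -8/5*e1 + 2/5*e2 - 2/5*e3


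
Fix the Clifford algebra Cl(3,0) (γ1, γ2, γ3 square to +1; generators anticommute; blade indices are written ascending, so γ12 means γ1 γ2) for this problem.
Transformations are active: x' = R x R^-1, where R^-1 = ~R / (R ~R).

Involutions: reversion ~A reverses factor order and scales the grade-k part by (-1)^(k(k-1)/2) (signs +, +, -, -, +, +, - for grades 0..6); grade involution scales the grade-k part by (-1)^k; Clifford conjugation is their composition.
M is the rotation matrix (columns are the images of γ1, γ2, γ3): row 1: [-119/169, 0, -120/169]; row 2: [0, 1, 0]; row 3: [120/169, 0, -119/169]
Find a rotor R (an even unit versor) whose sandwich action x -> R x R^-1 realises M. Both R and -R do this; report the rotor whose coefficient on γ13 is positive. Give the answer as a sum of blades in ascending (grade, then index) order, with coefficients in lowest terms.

Method: write R = a + b12*γ12 + b13*γ13 + b23*γ23 with a^2 + b12^2 + b13^2 + b23^2 = 1 (so R^-1 = ~R). Expanding the columns R e_j ~R gives tr M = 4a^2 - 1 and, from the antisymmetric part, M21 - M12 = -4a*b12, M13 - M31 = 4a*b13, M32 - M23 = -4a*b23.
Here tr M = -69/169, so a^2 = (1 + tr M)/4 = 25/169 and a = ±5/13. Taking a = 5/13: M21 - M12 = 0, M13 - M31 = -240/169, M32 - M23 = 0, giving b12 = 0, b13 = -12/13, b23 = 0, i.e. R = 5/13 - 12/13*γ13.
Its γ13 coefficient is negative, so report the other preimage -R.
Answer: -5/13 + 12/13*γ13. Uniqueness: Spin(3) -> SO(3) maps R and -R to the same rotation of trace -69/169; fixing the sign of the γ13 coefficient removes the ambiguity.


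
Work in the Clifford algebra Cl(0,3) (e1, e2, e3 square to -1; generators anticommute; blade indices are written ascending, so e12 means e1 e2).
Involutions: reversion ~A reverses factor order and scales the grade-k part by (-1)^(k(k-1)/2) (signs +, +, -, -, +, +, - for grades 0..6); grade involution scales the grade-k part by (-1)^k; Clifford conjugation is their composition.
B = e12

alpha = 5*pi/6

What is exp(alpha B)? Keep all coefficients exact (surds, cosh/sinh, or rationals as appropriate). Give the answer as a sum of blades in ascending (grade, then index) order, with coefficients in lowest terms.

B^2 = (1)^2*(e12)^2 = 1*(-1) = -1 (a basis 2-blade squares to minus the product of its generators' squares).
B^2 = -1 — since the square is negative, the closed form is circular: l = 1, alpha*l = 5*pi/6, so exp(alpha B) = cos(5*pi/6) + (sin(5*pi/6)/1)*B = -sqrt(3)/2 + (1/2)*B.
Answer: -sqrt(3)/2 + 1/2*e12


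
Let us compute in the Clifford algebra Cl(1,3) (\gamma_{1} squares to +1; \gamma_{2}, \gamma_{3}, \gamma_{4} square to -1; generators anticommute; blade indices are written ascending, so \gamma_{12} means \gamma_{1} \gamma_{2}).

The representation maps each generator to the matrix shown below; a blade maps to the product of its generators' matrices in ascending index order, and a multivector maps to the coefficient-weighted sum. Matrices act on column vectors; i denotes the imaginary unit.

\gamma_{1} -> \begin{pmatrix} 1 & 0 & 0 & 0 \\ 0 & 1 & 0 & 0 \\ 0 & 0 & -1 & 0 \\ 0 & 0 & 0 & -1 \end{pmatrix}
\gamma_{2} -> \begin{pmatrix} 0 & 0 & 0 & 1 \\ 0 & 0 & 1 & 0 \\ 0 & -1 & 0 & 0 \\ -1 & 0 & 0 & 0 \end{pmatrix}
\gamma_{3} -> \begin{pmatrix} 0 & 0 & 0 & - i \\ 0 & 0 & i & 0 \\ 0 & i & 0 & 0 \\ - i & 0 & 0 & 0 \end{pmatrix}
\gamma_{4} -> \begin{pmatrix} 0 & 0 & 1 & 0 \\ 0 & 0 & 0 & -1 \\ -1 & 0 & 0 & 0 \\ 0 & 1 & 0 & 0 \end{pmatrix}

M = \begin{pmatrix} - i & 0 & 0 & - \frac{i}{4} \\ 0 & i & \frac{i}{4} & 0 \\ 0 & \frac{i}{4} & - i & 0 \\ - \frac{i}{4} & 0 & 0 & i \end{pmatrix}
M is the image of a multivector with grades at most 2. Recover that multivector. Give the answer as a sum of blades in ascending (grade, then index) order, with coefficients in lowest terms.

Method: the blade images are trace-orthogonal — tr(rho(e_A) rho(e_B)^-1) = 4 if A = B and 0 otherwise — and rho(e_A)^-1 = (e_A)^2 * rho(e_A) with (e_A)^2 = +1 or -1, so the coefficient of e_A in the preimage is (e_A)^2 * tr(M rho(e_A))/4.
Nonzero projections over blades of grade <= 2: \gamma_{3}: (\gamma_{3})^2 = -1, tr(M rho(\gamma_{3})) = -1, coefficient \frac{1}{4}; \gamma_{23}: (\gamma_{23})^2 = -1, tr(M rho(\gamma_{23})) = -4, coefficient 1. Every other blade of grade <= 2 projects to 0.
Answer: \frac{1}{4} \gamma_{3} + \gamma_{23}


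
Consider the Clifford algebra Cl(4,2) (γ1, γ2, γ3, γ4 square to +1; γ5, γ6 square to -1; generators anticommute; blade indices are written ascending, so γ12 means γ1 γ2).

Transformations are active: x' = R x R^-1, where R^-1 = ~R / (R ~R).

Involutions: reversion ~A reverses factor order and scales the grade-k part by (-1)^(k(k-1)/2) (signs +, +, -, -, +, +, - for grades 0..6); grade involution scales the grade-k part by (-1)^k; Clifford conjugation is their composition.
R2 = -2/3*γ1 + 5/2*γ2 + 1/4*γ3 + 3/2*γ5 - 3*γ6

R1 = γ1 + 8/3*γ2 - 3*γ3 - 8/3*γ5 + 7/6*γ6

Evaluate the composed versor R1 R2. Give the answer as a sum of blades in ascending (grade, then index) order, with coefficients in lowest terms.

Distribute over the terms of R1 (each basis-blade product reordered to ascending indices, repeated generators contracted through their squares):
(γ1) R2 = -2/3 + 5/2*γ12 + 1/4*γ13 + 3/2*γ15 - 3*γ16
(8/3*γ2) R2 = 20/3 + 16/9*γ12 + 2/3*γ23 + 4*γ25 - 8*γ26
(-3*γ3) R2 = -3/4 - 2*γ13 + 15/2*γ23 - 9/2*γ35 + 9*γ36
(-8/3*γ5) R2 = 4 - 16/9*γ15 + 20/3*γ25 + 2/3*γ35 + 8*γ56
(7/6*γ6) R2 = 7/2 + 7/9*γ16 - 35/12*γ26 - 7/24*γ36 - 7/4*γ56
Summing the partial products and collecting blades:
Answer: 51/4 + 77/18*γ12 - 7/4*γ13 - 5/18*γ15 - 20/9*γ16 + 49/6*γ23 + 32/3*γ25 - 131/12*γ26 - 23/6*γ35 + 209/24*γ36 + 25/4*γ56


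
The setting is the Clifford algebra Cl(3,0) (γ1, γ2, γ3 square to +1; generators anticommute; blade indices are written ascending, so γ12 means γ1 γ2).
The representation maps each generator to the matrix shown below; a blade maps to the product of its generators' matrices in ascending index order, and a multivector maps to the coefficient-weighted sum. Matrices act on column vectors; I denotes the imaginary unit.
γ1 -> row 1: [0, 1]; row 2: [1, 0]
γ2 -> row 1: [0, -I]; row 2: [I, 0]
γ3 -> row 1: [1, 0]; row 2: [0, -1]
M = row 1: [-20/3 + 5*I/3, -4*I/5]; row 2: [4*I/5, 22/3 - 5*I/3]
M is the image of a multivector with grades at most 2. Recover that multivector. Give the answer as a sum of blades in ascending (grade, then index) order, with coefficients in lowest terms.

Method: 1, rho(γ1), rho(γ2), rho(γ3) form a trace-orthogonal basis of the 2x2 complex matrices (tr(X Y) = 2 if X = Y, else 0), so M = m0*1 + m1*rho(γ1) + m2*rho(γ2) + m3*rho(γ3) with m0 = tr(M)/2 = 1/3, m1 = tr(M rho(γ1))/2 = 0, m2 = tr(M rho(γ2))/2 = 4/5, m3 = tr(M rho(γ3))/2 = -7 + 5*I/3.
Multiplying table entries, the bivector images are rho(γ12) = I*rho(γ3), rho(γ13) = -I*rho(γ2), rho(γ23) = I*rho(γ1); with real blade coefficients the real parts of m0..m3 are the coefficients of 1, γ1, γ2, γ3 and the imaginary parts give the bivectors (γ23: Im m1, γ13: -Im m2, γ12: Im m3).
Answer: 1/3 + 4/5*γ2 - 7*γ3 + 5/3*γ12


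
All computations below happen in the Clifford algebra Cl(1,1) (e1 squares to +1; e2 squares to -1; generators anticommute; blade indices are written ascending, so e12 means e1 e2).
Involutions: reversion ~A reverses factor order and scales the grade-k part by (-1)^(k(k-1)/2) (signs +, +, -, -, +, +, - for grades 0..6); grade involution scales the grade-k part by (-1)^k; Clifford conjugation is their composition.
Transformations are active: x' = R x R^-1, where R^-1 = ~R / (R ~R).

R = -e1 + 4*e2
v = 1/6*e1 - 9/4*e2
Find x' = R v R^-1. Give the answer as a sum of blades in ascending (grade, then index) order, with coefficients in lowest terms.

~R = -e1 + 4*e2, and R ~R = -15, so R^-1 = ~R / (-15).
R v = 53/6 + 19/12*e12
Answer: 91/90*e1 - 443/180*e2


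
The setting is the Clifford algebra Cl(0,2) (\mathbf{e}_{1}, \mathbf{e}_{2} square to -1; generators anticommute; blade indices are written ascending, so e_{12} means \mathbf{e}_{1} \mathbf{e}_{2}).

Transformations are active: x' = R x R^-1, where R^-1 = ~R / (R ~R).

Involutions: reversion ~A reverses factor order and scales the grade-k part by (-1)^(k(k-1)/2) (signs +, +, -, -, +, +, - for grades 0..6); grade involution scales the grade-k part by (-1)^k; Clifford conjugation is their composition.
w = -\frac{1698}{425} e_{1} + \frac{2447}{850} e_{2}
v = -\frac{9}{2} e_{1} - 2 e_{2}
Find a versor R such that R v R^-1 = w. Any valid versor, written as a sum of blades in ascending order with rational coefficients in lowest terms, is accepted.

Why this works: both vectors square to -\frac{97}{4}, so q(v) = q(w) and R = v + w = -\frac{7221}{850} e_{1} + \frac{747}{850} e_{2} carries v to w — its own direction survives, the complement (v - w)/2 flips.
Answer: -\frac{7221}{850} e_{1} + \frac{747}{850} e_{2}


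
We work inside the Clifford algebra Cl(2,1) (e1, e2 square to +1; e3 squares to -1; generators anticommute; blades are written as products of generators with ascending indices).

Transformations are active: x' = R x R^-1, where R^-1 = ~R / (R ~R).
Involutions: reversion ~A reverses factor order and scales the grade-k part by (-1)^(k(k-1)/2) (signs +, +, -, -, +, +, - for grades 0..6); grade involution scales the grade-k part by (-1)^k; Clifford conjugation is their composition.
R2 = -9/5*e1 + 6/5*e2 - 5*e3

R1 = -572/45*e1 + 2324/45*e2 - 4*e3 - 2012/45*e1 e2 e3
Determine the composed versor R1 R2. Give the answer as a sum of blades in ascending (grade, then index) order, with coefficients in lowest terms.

Distribute over the terms of R2 (each basis-blade product reordered to ascending indices, repeated generators contracted through their squares):
R1 (-9/5*e1) = 572/25 + 2324/25*e1 e2 - 36/5*e1 e3 + 2012/25*e2 e3
R1 (6/5*e2) = 4648/75 - 1144/75*e1 e2 + 4024/75*e1 e3 + 24/5*e2 e3
R1 (-5*e3) = -20 - 2012/9*e1 e2 + 572/9*e1 e3 - 2324/9*e2 e3
Summing the partial products and collecting blades:
Answer: 4864/75 - 32816/225*e1 e2 + 24752/225*e1 e3 - 38912/225*e2 e3


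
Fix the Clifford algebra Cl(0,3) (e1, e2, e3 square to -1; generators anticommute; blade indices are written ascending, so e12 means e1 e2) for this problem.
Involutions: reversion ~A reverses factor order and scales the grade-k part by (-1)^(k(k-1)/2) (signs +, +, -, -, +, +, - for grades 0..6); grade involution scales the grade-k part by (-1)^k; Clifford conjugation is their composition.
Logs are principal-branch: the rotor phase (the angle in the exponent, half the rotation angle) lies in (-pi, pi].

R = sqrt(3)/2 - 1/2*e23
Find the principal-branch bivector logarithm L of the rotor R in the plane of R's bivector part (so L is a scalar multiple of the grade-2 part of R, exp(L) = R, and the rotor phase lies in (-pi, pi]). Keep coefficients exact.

The scalar part of R is sqrt(3)/2, which pins the rotor phase on the principal branch; dividing the bivector part by the sine of that phase recovers the unit plane, and L is the phase times that plane.
Concretely: cos(phase) = sqrt(3)/2 gives phase = ±pi/6, and since phase/sin(phase) is even the sign is immaterial: L = (phase/sin(phase)) * <R>_2 = (pi/3) * <R>_2.
Answer: -pi/6*e23


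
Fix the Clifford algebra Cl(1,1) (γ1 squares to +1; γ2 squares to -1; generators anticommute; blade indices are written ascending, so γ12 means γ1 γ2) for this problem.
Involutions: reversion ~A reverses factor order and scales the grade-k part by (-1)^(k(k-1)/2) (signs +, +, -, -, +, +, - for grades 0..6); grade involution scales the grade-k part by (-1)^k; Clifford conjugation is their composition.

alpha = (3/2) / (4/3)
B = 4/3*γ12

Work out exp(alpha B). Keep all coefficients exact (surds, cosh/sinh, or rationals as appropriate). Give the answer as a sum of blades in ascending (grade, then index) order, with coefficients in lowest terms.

B^2 = (4/3)^2*(γ12)^2 = 16/9*(+1) = 16/9 (a basis 2-blade squares to minus the product of its generators' squares).
B^2 = 16/9 — hyperbolic case — the even/odd split gives cosh and sinh: l = 4/3, alpha*l = 3/2, so exp(alpha B) = cosh(3/2) + (sinh(3/2)/(4/3))*B = cosh(3/2) + (3*sinh(3/2)/4)*B.
Answer: cosh(3/2) + sinh(3/2)*γ12


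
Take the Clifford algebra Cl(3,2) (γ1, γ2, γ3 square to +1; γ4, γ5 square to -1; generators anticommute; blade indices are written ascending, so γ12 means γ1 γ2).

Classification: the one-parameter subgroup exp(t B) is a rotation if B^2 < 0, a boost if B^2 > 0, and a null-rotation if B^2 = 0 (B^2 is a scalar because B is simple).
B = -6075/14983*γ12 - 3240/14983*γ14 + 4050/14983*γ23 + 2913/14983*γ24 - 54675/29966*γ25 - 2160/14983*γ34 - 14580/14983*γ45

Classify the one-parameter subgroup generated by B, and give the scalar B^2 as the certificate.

B^2 term by term: the squares give (-6075/14983)^2*(γ12)^2 + (-3240/14983)^2*(γ14)^2 + (4050/14983)^2*(γ23)^2 + (2913/14983)^2*(γ24)^2 + (-54675/29966)^2*(γ25)^2 + (-2160/14983)^2*(γ34)^2 + (-14580/14983)^2*(γ45)^2 = 36905625/224490289*(-1) + 10497600/224490289*(+1) + 16402500/224490289*(-1) + 8485569/224490289*(+1) + 2989355625/897961156*(+1) + 4665600/224490289*(+1) + 212576400/224490289*(-1) = 9/4 (each basis 2-blade squares to minus the product of its generators' squares); cross terms between blades sharing an index anticommute and cancel; the commuting (index-disjoint) pairs give grade-4 terms 2*c*c'*(blade product), which cancel blade by blade — γ1234: 26244000/224490289 - 26244000/224490289 = 0; γ1245: 177147000/224490289 - 177147000/224490289 = 0; γ2345: -118098000/224490289 + 118098000/224490289 = 0 — confirming B is simple. So B^2 = 9/4.
Answer: boost, certificate B^2 = 9/4. Check the certificate: B^2 = 9/4, and that sign is decisive whatever form B takes.


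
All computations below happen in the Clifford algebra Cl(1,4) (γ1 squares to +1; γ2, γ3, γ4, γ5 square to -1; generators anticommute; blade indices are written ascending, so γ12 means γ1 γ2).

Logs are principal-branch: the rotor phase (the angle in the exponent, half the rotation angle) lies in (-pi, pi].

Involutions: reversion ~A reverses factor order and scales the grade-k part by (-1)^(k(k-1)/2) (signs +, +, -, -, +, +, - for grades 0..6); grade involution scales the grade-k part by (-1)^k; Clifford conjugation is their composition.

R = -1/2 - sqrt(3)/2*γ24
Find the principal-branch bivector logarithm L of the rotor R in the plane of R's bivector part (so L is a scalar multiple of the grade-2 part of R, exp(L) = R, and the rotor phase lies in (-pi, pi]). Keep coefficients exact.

The scalar part of R is -1/2, which pins the rotor phase on the principal branch; dividing the bivector part by the sine of that phase recovers the unit plane, and L is the phase times that plane.
Concretely: cos(phase) = -1/2 gives phase = ±2*pi/3, and since phase/sin(phase) is even the sign is immaterial: L = (phase/sin(phase)) * <R>_2 = (4*sqrt(3)*pi/9) * <R>_2.
Answer: -2*pi/3*γ24


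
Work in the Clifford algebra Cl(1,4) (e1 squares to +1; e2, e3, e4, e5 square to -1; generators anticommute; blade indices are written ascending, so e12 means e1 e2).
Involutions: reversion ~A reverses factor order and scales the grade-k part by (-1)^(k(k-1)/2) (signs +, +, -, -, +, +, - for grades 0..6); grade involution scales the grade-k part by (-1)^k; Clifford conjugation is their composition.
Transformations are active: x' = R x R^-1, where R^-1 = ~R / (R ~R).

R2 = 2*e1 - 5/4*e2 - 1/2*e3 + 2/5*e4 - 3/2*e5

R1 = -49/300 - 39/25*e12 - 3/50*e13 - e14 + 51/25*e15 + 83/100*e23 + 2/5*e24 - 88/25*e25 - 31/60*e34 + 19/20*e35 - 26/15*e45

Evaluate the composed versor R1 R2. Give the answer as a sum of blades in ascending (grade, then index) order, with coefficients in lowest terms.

Distribute over the terms of R2 (each basis-blade product reordered to ascending indices, repeated generators contracted through their squares):
R1 (2*e1) = -49/150*e1 + 78/25*e2 + 3/25*e3 + 2*e4 - 102/25*e5 + 83/50*e123 + 4/5*e124 - 176/25*e125 - 31/30*e134 + 19/10*e135 - 52/15*e145
R1 (-5/4*e2) = -39/20*e1 + 49/240*e2 - 83/80*e3 - 1/2*e4 + 22/5*e5 - 3/40*e123 - 5/4*e124 + 51/20*e125 + 31/48*e234 - 19/16*e235 + 13/6*e245
R1 (-1/2*e3) = -3/100*e1 + 83/200*e2 + 49/600*e3 + 31/120*e4 - 19/40*e5 + 39/50*e123 - 1/2*e134 + 51/50*e135 + 1/5*e234 - 44/25*e235 + 13/15*e345
R1 (2/5*e4) = 2/5*e1 - 4/25*e2 + 31/150*e3 - 49/750*e4 - 52/75*e5 - 78/125*e124 - 3/125*e134 - 102/125*e145 + 83/250*e234 + 176/125*e245 - 19/50*e345
R1 (-3/2*e5) = 153/50*e1 - 132/25*e2 + 57/40*e3 - 13/5*e4 + 49/200*e5 + 117/50*e125 + 9/100*e135 + 3/2*e145 - 249/200*e235 - 3/5*e245 + 31/40*e345
Summing the partial products and collecting blades:
Answer: 173/150*e1 - 2041/1200*e2 + 191/240*e3 - 907/1000*e4 - 181/300*e5 + 473/200*e123 - 537/500*e124 - 43/20*e125 - 584/375*e134 + 301/100*e135 - 2087/750*e145 + 7067/6000*e234 - 1677/400*e235 + 2231/750*e245 + 757/600*e345


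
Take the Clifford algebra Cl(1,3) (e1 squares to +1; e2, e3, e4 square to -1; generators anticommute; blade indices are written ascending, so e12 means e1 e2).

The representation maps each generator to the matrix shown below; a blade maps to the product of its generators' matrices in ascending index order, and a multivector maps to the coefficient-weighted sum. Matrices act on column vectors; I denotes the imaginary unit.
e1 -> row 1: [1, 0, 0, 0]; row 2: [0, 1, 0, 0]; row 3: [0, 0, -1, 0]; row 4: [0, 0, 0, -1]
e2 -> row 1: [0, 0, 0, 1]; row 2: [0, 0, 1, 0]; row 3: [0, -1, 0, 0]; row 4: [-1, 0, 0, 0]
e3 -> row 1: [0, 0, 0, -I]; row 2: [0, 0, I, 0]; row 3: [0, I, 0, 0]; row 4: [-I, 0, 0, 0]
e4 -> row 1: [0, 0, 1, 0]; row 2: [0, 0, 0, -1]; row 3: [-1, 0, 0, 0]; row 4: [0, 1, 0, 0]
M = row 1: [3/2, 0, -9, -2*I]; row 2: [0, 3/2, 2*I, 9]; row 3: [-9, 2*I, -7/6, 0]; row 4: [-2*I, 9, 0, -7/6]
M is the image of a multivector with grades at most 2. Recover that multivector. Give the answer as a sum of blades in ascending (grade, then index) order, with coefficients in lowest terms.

Method: the blade images are trace-orthogonal — tr(rho(e_A) rho(e_B)^-1) = 4 if A = B and 0 otherwise — and rho(e_A)^-1 = (e_A)^2 * rho(e_A) with (e_A)^2 = +1 or -1, so the coefficient of e_A in the preimage is (e_A)^2 * tr(M rho(e_A))/4.
Nonzero projections over blades of grade <= 2: 1: (1)^2 = +1, tr(M 1) = 2/3, coefficient 1/6; e1: (e1)^2 = +1, tr(M rho(e1)) = 16/3, coefficient 4/3; e3: (e3)^2 = -1, tr(M rho(e3)) = -8, coefficient 2; e14: (e14)^2 = +1, tr(M rho(e14)) = -36, coefficient -9. Every other blade of grade <= 2 projects to 0.
Answer: 1/6 + 4/3*e1 + 2*e3 - 9*e14


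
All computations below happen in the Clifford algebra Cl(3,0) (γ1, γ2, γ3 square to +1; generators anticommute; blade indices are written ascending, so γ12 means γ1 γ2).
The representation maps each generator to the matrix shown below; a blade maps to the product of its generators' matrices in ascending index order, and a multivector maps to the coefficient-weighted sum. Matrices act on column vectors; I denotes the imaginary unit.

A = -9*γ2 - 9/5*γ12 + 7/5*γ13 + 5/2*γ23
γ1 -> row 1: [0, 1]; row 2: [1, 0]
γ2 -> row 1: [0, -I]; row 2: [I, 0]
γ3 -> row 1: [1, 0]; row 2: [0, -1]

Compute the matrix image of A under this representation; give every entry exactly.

Bivector images (products of the table entries): rho(γ12) = rho(γ1)rho(γ2) = row 1: [I, 0]; row 2: [0, -I]; rho(γ13) = rho(γ1)rho(γ3) = row 1: [0, -1]; row 2: [1, 0]; rho(γ23) = rho(γ2)rho(γ3) = row 1: [0, I]; row 2: [I, 0].
M = (-9)*rho(γ2) + (-9/5)*rho(γ12) + (7/5)*rho(γ13) + (5/2)*rho(γ23), summed entrywise:
Answer: row 1: [-9*I/5, -7/5 + 23*I/2]; row 2: [7/5 - 13*I/2, 9*I/5]


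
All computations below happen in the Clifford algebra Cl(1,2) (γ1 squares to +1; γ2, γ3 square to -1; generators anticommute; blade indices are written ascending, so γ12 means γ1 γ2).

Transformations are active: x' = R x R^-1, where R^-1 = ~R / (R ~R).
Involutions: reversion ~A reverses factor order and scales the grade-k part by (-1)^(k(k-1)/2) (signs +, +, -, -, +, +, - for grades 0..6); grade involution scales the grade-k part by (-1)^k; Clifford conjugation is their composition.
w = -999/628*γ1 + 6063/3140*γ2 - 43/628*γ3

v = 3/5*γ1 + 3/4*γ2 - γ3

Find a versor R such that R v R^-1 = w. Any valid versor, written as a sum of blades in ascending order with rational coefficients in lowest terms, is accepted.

Since q(v) = q(w) = -481/400, the sum R = v + w = -3111/3140*γ1 + 4209/1570*γ2 - 671/628*γ3 does the job whenever invertible.
Answer: -3111/3140*γ1 + 4209/1570*γ2 - 671/628*γ3


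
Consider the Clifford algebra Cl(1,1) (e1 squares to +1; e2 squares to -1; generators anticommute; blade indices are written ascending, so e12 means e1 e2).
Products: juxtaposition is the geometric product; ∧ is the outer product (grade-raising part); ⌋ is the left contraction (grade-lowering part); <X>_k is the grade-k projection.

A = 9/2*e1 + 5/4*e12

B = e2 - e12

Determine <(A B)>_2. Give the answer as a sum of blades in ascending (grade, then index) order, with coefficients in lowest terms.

step 1: -5/4 - 5/4*e1 - 9/2*e2 + 9/2*e12
step 2: 9/2*e12
Answer: 9/2*e12


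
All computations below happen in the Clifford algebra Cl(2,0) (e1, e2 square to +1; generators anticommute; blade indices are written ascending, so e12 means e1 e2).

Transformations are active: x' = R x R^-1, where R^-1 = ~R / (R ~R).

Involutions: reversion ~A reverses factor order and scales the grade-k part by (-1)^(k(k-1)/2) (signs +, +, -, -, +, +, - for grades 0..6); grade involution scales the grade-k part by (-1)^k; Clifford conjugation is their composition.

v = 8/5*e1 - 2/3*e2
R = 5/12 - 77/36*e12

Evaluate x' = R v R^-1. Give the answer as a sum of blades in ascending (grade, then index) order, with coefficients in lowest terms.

~R = 5/12 + 77/36*e12, and R ~R = 3077/648, so R^-1 = ~R / (3077/648).
R v = 113/54*e1 + 283/90*e2
Answer: -18966/15385*e1 + 11248/9231*e2


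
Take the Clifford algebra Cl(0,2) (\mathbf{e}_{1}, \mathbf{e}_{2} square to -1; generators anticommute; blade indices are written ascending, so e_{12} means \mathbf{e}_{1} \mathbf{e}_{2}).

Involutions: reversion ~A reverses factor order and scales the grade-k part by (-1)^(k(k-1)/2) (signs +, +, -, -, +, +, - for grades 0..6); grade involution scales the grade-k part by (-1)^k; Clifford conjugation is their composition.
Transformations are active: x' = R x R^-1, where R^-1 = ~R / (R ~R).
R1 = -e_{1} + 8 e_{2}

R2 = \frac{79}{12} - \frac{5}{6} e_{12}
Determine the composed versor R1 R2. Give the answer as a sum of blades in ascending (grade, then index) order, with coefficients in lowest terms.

Distribute over the terms of R1 (each basis-blade product reordered to ascending indices, repeated generators contracted through their squares):
(-e_{1}) R2 = -\frac{79}{12} e_{1} - \frac{5}{6} e_{2}
(8 e_{2}) R2 = -\frac{20}{3} e_{1} + \frac{158}{3} e_{2}
Summing the partial products and collecting blades:
Answer: -\frac{53}{4} e_{1} + \frac{311}{6} e_{2}


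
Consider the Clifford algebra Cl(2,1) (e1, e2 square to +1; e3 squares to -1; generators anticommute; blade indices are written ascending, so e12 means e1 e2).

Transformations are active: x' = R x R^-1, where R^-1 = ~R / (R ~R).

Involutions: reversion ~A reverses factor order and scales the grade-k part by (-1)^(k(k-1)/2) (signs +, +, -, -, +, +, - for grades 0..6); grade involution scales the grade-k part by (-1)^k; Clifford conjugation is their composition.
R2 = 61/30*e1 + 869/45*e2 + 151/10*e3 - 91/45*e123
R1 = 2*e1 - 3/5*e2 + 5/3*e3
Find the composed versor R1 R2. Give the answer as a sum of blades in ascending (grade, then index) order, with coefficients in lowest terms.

Distribute over the terms of R1 (each basis-blade product reordered to ascending indices, repeated generators contracted through their squares):
(2*e1) R2 = 61/15 + 1738/45*e12 + 151/5*e13 - 182/45*e23
(-3/5*e2) R2 = -869/75 + 61/50*e12 - 91/75*e13 - 453/50*e23
(5/3*e3) R2 = -151/6 + 91/27*e12 - 61/18*e13 - 869/27*e23
Summing the partial products and collecting blades:
Answer: -4903/150 + 58337/1350*e12 + 11519/450*e13 - 61141/1350*e23


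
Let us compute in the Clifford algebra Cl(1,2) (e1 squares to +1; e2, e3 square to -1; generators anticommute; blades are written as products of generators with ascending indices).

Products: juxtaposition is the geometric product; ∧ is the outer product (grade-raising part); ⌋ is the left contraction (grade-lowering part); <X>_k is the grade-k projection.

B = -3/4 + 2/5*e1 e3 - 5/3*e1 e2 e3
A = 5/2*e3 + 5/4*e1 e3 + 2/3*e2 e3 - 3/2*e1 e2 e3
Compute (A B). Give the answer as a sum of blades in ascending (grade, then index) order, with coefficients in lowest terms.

step 1: -2 + 19/9*e1 + 161/60*e2 - 15/8*e3 + 39/10*e1 e2 - 15/16*e1 e3 - 1/2*e2 e3 + 9/8*e1 e2 e3
Answer: -2 + 19/9*e1 + 161/60*e2 - 15/8*e3 + 39/10*e1 e2 - 15/16*e1 e3 - 1/2*e2 e3 + 9/8*e1 e2 e3


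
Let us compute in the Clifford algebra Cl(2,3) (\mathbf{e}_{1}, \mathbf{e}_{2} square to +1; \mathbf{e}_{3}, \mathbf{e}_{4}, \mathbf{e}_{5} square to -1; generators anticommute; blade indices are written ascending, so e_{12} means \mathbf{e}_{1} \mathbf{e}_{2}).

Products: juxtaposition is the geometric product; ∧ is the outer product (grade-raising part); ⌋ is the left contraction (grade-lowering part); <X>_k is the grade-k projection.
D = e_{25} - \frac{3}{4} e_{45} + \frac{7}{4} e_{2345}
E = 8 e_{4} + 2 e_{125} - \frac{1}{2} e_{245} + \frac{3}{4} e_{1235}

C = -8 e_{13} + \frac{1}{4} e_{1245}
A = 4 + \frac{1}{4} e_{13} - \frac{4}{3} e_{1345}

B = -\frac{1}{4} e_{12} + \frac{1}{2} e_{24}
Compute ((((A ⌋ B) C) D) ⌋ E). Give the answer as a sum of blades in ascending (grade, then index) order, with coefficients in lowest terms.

step 1: -e_{12} + 2 e_{24}
step 2: \frac{1}{2} e_{15} - 8 e_{23} + \frac{1}{4} e_{45} + 16 e_{1234}
step 3: \frac{3}{16} + \frac{1}{2} e_{12} - \frac{3}{8} e_{14} - 28 e_{15} - \frac{7}{16} e_{23} - \frac{1}{4} e_{24} + 8 e_{35} - 14 e_{45} + \frac{7}{8} e_{1234} + 12 e_{1235} + 16 e_{1345} + 6 e_{2345}
step 4: 9 + 49 e_{2} + \frac{3}{2} e_{4} - \frac{7}{8} e_{5} - 6 e_{12} - \frac{21}{64} e_{15} - 21 e_{23} - \frac{3}{8} e_{35} + \frac{3}{8} e_{125} - \frac{3}{32} e_{245} + \frac{9}{64} e_{1235}
Answer: 9 + 49 e_{2} + \frac{3}{2} e_{4} - \frac{7}{8} e_{5} - 6 e_{12} - \frac{21}{64} e_{15} - 21 e_{23} - \frac{3}{8} e_{35} + \frac{3}{8} e_{125} - \frac{3}{32} e_{245} + \frac{9}{64} e_{1235}
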